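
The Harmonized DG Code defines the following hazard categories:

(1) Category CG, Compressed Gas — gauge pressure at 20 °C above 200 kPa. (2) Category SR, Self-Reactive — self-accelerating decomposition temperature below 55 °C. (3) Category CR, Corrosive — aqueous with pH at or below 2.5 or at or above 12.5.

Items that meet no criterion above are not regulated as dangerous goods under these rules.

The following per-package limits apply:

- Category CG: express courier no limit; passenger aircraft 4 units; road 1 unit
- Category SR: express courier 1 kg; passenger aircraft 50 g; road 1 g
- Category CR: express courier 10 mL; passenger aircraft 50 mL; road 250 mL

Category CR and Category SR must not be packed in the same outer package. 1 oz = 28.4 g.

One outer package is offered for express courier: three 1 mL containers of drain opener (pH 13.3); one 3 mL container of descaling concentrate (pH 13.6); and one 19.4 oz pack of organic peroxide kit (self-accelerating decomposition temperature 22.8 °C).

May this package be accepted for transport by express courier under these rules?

Drain opener: pH 13.3 ≥ 12.5 → Category CR (Corrosive).
The descaling concentrate has pH 13.6, which is ≥ 12.5, so it is Category CR (Corrosive).
Organic peroxide kit: self-accelerating decomposition temperature 22.8 °C < 55 °C → Category SR (Self-Reactive).
Category CR net quantity: (three 1 mL containers = 3 mL) + 3 mL = 6 mL.
That is within the Category CR express courier limit of 10 mL.
Category SR quantity: one 19.4 oz pack = 550.96 g.
550.96 g ≤ 1 kg (express courier limit, Category SR) — within limit.
Category CR and Category SR may not share an outer package.

No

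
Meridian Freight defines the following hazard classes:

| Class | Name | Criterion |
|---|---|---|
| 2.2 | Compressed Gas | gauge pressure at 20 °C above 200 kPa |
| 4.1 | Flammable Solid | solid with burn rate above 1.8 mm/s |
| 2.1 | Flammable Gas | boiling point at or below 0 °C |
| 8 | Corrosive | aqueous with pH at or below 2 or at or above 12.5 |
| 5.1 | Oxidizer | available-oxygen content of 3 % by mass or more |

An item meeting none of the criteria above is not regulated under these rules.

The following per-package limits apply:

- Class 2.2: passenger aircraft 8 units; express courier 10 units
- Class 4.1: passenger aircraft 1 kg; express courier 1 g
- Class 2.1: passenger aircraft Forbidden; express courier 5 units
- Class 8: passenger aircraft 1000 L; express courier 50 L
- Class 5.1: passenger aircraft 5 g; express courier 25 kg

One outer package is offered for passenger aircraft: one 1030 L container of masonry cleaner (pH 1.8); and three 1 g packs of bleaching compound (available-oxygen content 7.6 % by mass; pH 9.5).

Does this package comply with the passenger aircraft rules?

No

pH 1.8 meets the Class 8 criterion (Corrosive), so the masonry cleaner is Class 8.
Available-oxygen content 7.6 % by mass meets the Class 5.1 criterion (Oxidizer), so the bleaching compound is Class 5.1.
Class 5.1 quantity: three 1 g packs = 3 g.
That is within the Class 5.1 passenger aircraft limit of 5 g.
Class 8 quantity: 1030 L.
1030 L exceeds the passenger aircraft limit of 1000 L for Class 8.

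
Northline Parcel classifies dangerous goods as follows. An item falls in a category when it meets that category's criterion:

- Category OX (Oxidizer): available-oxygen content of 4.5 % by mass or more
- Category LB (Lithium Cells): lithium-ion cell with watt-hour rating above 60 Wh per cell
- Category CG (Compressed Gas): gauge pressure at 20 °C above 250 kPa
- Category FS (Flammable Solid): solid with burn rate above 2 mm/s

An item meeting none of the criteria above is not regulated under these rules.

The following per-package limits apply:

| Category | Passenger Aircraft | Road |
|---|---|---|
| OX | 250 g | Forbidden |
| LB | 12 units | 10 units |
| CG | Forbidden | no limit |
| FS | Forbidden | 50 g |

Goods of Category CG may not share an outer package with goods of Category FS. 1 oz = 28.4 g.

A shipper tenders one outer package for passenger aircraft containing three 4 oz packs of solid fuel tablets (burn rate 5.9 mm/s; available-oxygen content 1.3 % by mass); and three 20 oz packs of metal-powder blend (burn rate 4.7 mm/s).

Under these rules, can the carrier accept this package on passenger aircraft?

Solid fuel tablets: burn rate 5.9 mm/s > 2 mm/s → Category FS (Flammable Solid).
The metal-powder blend has burn rate 4.7 mm/s, which is > 2 mm/s, so it is Category FS (Flammable Solid).
Category FS net quantity: (three 4 oz packs = 340.8 g) + (three 20 oz packs = 1.704 kg) = 2044.8 g.
By passenger aircraft, Category FS is Forbidden regardless of quantity.

No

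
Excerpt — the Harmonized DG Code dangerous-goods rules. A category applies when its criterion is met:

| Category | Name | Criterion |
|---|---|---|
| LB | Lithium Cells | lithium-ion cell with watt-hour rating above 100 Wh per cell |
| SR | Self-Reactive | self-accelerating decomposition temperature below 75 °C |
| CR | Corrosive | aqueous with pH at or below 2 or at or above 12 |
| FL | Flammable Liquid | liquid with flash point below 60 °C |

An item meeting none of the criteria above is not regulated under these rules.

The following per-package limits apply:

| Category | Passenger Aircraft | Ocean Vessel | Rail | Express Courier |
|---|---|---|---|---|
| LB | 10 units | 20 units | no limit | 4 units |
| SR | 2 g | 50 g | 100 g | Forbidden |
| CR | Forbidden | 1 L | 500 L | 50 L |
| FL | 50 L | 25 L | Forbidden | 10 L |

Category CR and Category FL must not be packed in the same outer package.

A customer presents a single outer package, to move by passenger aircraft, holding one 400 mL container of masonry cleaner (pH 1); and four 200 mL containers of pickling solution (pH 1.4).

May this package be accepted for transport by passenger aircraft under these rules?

No

The masonry cleaner has pH 1, which is ≤ 2, so it is Category CR (Corrosive).
The pickling solution has pH 1.4, which is ≤ 2, so it is Category CR (Corrosive).
Category CR net quantity: 400 mL + (four 200 mL containers = 800 mL) = 1.2 L.
Category CR is Forbidden by passenger aircraft.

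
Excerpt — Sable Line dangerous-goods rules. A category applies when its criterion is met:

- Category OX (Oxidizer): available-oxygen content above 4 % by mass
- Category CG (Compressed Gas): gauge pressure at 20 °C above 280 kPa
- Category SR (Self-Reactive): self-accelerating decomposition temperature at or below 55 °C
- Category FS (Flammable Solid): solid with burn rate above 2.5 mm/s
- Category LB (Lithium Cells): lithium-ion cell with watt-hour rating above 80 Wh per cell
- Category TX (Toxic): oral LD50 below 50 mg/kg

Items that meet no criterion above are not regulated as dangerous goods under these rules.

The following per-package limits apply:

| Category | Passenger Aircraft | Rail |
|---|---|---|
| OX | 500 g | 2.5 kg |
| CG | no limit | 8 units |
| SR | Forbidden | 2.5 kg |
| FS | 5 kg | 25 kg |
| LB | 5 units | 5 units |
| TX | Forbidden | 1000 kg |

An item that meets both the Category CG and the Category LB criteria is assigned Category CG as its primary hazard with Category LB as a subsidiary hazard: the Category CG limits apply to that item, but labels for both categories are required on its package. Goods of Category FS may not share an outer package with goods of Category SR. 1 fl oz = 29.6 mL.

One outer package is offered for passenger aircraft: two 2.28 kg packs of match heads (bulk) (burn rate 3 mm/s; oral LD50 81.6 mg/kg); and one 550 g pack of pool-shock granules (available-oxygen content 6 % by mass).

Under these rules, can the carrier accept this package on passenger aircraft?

No

The match heads (bulk) have burn rate 3 mm/s, which is > 2.5 mm/s, so they are Category FS (Flammable Solid).
The pool-shock granules have available-oxygen content 6 % by mass, which is > 4 % by mass, so they are Category OX (Oxidizer).
Category OX quantity: 550 g.
550 g > 500 g (passenger aircraft limit, Category OX) — over the limit.
Category FS quantity: two 2.28 kg packs = 4.56 kg.
4.56 kg ≤ 5 kg (passenger aircraft limit, Category FS) — within limit.
The segregation rule (Category FS with Category SR) does not apply to Category OX with Category FS.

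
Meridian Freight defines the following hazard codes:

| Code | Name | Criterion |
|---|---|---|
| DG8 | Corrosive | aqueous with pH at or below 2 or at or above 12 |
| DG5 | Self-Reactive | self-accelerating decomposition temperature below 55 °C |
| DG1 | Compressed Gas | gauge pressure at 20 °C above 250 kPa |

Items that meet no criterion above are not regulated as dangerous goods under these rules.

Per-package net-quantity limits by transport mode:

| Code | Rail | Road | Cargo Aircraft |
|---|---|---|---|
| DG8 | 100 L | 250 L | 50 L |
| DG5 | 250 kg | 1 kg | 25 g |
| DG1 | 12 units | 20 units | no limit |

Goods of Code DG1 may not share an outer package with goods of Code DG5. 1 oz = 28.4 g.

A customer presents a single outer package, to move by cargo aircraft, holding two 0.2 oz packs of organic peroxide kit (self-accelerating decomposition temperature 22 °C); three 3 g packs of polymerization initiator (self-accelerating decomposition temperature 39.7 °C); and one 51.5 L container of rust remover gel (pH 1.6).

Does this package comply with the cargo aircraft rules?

No

Self-accelerating decomposition temperature 22 °C meets the Code DG5 criterion (Self-Reactive), so the organic peroxide kit is Code DG5.
With self-accelerating decomposition temperature 39.7 °C (< 55 °C), the polymerization initiator falls in Code DG5.
Rust remover gel: pH 1.6 ≤ 2 → Code DG8 (Corrosive).
Code DG8 quantity: 51.5 L.
51.5 L > 50 L (cargo aircraft limit, Code DG8) — over the limit.
Total Code DG5: (two 0.2 oz packs = 11.36 g) + (three 3 g packs = 9 g) = 20.36 g.
20.36 g ≤ 25 g (cargo aircraft limit, Code DG5) — within limit.
The segregation rule (Code DG1 with Code DG5) does not apply to Code DG8 with Code DG5.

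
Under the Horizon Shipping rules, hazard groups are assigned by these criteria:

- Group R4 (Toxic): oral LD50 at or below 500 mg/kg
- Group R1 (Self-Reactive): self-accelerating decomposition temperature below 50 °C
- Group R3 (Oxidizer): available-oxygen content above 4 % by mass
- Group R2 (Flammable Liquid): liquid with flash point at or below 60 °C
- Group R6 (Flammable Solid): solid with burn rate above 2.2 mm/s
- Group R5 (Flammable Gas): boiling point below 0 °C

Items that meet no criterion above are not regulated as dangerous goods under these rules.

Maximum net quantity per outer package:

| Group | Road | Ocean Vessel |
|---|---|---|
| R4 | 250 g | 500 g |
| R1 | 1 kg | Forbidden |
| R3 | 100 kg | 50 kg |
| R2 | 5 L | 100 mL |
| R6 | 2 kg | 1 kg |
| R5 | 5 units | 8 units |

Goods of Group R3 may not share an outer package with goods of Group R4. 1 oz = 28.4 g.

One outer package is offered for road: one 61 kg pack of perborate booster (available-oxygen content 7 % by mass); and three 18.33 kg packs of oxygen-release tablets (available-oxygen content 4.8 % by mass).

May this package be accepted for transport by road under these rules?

The perborate booster has available-oxygen content 7 % by mass, which is > 4 % by mass, so it is Group R3 (Oxidizer).
With available-oxygen content 4.8 % by mass (> 4 % by mass), the oxygen-release tablets fall in Group R3.
Group R3 net quantity: 61 kg + (three 18.33 kg packs = 54.99 kg) = 115.99 kg.
That exceeds the Group R3 road limit of 100 kg.

No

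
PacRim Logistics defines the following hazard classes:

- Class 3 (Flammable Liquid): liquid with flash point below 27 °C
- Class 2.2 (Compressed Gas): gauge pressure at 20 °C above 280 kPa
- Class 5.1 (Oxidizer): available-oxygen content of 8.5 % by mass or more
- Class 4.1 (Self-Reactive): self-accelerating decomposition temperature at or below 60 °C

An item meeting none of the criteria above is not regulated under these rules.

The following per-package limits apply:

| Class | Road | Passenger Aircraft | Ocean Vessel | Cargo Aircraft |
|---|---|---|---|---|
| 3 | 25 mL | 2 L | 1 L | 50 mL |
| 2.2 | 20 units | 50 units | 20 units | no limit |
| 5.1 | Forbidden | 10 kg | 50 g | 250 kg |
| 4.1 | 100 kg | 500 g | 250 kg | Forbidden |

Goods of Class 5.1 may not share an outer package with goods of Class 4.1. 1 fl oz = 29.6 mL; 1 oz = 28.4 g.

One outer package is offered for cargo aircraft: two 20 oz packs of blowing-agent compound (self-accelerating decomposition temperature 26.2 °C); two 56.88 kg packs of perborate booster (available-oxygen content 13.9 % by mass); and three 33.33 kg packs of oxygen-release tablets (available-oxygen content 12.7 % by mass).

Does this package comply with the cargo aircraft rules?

No

With self-accelerating decomposition temperature 26.2 °C (≤ 60 °C), the blowing-agent compound falls in Class 4.1.
The perborate booster has available-oxygen content 13.9 % by mass, which is ≥ 8.5 % by mass, so it is Class 5.1 (Oxidizer).
Available-oxygen content 12.7 % by mass meets the Class 5.1 criterion (Oxidizer), so the oxygen-release tablets are Class 5.1.
Class 5.1 net quantity: (two 56.88 kg packs = 113.76 kg) + (three 33.33 kg packs = 99.99 kg) = 213.75 kg.
213.75 kg is within the cargo aircraft limit of 250 kg for Class 5.1.
Class 4.1 quantity: two 20 oz packs = 1.136 kg.
By cargo aircraft, Class 4.1 is Forbidden regardless of quantity.
Class 5.1 and Class 4.1 may not share an outer package.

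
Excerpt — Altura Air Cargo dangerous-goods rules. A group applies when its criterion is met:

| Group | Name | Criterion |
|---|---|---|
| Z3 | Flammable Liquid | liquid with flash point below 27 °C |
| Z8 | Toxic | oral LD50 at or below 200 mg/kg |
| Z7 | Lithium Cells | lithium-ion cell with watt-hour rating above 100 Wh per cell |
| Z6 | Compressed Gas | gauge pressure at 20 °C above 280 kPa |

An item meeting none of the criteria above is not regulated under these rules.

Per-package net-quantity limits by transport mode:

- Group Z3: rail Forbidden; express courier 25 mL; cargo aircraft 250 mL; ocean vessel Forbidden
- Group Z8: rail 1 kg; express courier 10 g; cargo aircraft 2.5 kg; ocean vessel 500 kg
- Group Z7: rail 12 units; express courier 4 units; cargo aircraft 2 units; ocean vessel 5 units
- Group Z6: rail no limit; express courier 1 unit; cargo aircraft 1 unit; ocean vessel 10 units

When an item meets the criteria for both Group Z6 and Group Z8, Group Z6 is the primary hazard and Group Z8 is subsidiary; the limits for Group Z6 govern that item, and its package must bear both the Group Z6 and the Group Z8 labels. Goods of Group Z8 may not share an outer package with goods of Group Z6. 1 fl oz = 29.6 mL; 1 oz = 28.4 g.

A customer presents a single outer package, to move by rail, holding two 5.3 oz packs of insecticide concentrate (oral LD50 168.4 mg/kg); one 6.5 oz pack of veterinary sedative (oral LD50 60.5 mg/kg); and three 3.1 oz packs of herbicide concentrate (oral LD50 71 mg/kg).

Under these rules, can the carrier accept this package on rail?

Oral LD50 168.4 mg/kg meets the Group Z8 criterion (Toxic), so the insecticide concentrate is Group Z8.
Veterinary sedative: oral LD50 60.5 mg/kg ≤ 200 mg/kg → Group Z8 (Toxic).
Herbicide concentrate: oral LD50 71 mg/kg ≤ 200 mg/kg → Group Z8 (Toxic).
Group Z8 net quantity: (two 5.3 oz packs = 301.04 g) + (one 6.5 oz pack = 184.6 g) + (three 3.1 oz packs = 264.12 g) = 749.76 g.
749.76 g ≤ 1 kg (rail limit, Group Z8) — within limit.

Yes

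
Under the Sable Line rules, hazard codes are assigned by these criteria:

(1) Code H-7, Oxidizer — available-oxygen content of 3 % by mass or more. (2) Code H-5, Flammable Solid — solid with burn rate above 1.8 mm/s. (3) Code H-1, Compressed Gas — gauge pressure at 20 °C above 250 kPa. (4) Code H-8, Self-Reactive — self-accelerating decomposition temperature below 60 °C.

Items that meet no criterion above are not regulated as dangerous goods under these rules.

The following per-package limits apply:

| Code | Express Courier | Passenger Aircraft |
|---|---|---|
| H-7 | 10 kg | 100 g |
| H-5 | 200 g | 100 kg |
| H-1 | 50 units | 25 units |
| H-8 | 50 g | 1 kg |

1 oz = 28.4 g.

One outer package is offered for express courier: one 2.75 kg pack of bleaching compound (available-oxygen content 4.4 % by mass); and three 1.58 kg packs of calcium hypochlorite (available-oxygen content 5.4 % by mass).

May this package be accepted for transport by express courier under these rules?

Yes

With available-oxygen content 4.4 % by mass (≥ 3 % by mass), the bleaching compound falls in Code H-7.
Calcium hypochlorite: available-oxygen content 5.4 % by mass ≥ 3 % by mass → Code H-7 (Oxidizer).
Total Code H-7: 2.75 kg + (three 1.58 kg packs = 4.74 kg) = 7.49 kg.
7.49 kg is within the express courier limit of 10 kg for Code H-7.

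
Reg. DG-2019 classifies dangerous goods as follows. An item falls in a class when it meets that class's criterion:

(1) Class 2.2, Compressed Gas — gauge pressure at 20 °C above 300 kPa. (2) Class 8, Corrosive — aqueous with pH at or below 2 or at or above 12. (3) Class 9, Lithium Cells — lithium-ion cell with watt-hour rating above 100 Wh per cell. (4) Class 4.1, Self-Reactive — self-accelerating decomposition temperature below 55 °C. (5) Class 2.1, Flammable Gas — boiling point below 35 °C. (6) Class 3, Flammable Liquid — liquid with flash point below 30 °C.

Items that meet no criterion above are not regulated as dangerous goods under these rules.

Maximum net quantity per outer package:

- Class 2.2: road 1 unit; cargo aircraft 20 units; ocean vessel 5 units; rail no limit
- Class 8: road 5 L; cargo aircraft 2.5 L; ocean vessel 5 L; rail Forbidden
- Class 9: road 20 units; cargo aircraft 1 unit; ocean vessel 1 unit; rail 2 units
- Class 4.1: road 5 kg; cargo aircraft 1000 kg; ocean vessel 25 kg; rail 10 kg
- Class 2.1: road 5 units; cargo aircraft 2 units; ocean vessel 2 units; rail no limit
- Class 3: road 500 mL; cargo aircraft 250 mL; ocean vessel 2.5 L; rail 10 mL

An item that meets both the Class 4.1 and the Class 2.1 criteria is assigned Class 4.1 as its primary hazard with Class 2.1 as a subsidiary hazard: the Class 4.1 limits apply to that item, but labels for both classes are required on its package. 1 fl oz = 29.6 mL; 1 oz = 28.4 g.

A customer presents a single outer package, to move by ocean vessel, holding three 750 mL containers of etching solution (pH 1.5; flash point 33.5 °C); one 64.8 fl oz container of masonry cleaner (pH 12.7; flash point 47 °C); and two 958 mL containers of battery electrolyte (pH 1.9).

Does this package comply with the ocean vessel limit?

No

The etching solution has pH 1.5, which is ≤ 2, so it is Class 8 (Corrosive).
The masonry cleaner has pH 12.7, which is ≥ 12, so it is Class 8 (Corrosive).
pH 1.9 meets the Class 8 criterion (Corrosive), so the battery electrolyte is Class 8.
Class 8 net quantity: (three 750 mL containers = 2.25 L) + (one 64.8 fl oz container = 1918.08 mL) + (two 958 mL containers = 1.916 L) = 6084.08 mL.
6084.08 mL > 5 L (ocean vessel limit, Class 8) — over the limit.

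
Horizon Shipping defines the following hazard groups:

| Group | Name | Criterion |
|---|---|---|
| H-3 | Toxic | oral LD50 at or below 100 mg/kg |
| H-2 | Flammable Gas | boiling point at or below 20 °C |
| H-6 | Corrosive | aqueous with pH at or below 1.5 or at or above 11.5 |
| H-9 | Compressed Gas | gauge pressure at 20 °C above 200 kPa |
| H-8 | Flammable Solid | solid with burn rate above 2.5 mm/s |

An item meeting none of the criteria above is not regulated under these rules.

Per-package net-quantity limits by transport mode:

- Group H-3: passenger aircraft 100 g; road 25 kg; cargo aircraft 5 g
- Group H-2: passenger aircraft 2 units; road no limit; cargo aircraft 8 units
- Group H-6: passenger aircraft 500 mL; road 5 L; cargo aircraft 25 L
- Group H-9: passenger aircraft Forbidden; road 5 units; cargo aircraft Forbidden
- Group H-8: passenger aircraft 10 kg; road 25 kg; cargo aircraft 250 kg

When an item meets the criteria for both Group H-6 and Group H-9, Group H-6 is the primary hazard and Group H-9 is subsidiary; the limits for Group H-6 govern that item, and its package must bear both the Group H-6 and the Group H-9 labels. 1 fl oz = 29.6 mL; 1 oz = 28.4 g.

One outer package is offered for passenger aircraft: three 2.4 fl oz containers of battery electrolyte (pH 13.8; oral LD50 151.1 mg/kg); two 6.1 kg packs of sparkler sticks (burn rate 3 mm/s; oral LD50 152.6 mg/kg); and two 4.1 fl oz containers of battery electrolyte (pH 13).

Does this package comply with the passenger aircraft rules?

No

pH 13.8 meets the Group H-6 criterion (Corrosive), so the battery electrolyte is Group H-6.
With burn rate 3 mm/s (> 2.5 mm/s), the sparkler sticks fall in Group H-8.
The battery electrolyte has pH 13, which is ≥ 11.5, so it is Group H-6 (Corrosive).
Group H-8 quantity: two 6.1 kg packs = 12.2 kg.
12.2 kg > 10 kg (passenger aircraft limit, Group H-8) — over the limit.
Group H-6 net quantity: (three 2.4 fl oz containers = 213.12 mL) + (two 4.1 fl oz containers = 242.72 mL) = 455.84 mL.
That is within the Group H-6 passenger aircraft limit of 500 mL.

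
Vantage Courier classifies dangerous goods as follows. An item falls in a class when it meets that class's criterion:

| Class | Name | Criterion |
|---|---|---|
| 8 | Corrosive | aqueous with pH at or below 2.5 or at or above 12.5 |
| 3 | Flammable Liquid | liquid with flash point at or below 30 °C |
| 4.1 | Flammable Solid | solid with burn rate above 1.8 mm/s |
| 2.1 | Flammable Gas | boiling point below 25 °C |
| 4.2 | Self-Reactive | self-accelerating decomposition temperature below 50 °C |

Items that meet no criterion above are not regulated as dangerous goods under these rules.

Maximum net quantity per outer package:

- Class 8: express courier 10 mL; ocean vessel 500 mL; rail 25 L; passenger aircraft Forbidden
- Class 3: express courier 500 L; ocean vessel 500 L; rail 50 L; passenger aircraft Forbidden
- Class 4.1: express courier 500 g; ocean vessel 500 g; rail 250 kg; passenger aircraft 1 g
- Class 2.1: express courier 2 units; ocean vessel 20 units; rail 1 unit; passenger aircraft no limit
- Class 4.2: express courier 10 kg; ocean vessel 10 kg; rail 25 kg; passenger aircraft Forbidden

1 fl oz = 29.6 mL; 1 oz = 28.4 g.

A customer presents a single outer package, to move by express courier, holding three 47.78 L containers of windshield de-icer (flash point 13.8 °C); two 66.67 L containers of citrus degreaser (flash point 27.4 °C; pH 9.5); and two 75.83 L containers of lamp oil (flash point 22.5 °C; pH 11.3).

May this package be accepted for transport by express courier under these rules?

The windshield de-icer has flash point 13.8 °C, which is ≤ 30 °C, so it is Class 3 (Flammable Liquid).
Flash point 27.4 °C meets the Class 3 criterion (Flammable Liquid), so the citrus degreaser is Class 3.
Flash point 22.5 °C meets the Class 3 criterion (Flammable Liquid), so the lamp oil is Class 3.
Class 3 net quantity: (three 47.78 L containers = 143.34 L) + (two 66.67 L containers = 133.34 L) + (two 75.83 L containers = 151.66 L) = 428.34 L.
428.34 L ≤ 500 L (express courier limit, Class 3) — within limit.

Yes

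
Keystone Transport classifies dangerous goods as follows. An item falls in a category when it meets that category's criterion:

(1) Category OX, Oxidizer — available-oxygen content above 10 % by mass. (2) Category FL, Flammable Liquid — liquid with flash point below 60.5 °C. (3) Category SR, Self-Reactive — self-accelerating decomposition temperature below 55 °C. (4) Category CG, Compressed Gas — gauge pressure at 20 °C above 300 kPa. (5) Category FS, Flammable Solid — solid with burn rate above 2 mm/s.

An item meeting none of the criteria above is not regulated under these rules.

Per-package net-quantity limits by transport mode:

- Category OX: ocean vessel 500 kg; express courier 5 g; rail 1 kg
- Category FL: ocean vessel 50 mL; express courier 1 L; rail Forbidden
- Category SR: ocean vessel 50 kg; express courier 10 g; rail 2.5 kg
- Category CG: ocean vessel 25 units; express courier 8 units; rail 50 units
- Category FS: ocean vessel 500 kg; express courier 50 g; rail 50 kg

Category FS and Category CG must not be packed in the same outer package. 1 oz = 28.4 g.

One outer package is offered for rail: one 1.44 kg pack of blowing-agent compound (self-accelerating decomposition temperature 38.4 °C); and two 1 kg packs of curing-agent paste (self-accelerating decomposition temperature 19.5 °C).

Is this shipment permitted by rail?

Blowing-agent compound: self-accelerating decomposition temperature 38.4 °C < 55 °C → Category SR (Self-Reactive).
Curing-agent paste: self-accelerating decomposition temperature 19.5 °C < 55 °C → Category SR (Self-Reactive).
Total Category SR: 1.44 kg + (two 1 kg packs = 2 kg) = 3.44 kg.
3.44 kg > 2.5 kg (rail limit, Category SR) — over the limit.

No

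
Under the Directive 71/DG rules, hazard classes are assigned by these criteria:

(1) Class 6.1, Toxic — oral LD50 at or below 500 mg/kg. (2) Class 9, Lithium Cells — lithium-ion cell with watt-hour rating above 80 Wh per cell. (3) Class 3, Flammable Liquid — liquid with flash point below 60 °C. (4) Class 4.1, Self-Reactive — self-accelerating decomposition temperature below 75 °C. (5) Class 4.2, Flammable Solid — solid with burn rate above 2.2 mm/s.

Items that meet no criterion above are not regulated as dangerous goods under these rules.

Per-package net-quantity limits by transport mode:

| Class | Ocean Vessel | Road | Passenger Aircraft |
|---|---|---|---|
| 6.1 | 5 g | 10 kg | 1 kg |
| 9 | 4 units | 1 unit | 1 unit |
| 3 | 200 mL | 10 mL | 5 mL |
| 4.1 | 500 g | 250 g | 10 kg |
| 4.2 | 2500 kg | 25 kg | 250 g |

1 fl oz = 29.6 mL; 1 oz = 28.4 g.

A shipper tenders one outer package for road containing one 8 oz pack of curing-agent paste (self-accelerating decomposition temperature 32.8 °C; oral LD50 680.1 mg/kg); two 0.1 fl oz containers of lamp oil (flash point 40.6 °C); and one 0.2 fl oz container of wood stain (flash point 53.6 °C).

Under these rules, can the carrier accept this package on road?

No

With self-accelerating decomposition temperature 32.8 °C (< 75 °C), the curing-agent paste falls in Class 4.1.
The lamp oil has flash point 40.6 °C, which is < 60 °C, so it is Class 3 (Flammable Liquid).
Wood stain: flash point 53.6 °C < 60 °C → Class 3 (Flammable Liquid).
Total Class 3: (two 0.1 fl oz containers = 5.92 mL) + (one 0.2 fl oz container = 5.92 mL) = 11.84 mL.
That exceeds the Class 3 road limit of 10 mL.
Class 4.1 quantity: one 8 oz pack = 227.2 g.
That is within the Class 4.1 road limit of 250 g.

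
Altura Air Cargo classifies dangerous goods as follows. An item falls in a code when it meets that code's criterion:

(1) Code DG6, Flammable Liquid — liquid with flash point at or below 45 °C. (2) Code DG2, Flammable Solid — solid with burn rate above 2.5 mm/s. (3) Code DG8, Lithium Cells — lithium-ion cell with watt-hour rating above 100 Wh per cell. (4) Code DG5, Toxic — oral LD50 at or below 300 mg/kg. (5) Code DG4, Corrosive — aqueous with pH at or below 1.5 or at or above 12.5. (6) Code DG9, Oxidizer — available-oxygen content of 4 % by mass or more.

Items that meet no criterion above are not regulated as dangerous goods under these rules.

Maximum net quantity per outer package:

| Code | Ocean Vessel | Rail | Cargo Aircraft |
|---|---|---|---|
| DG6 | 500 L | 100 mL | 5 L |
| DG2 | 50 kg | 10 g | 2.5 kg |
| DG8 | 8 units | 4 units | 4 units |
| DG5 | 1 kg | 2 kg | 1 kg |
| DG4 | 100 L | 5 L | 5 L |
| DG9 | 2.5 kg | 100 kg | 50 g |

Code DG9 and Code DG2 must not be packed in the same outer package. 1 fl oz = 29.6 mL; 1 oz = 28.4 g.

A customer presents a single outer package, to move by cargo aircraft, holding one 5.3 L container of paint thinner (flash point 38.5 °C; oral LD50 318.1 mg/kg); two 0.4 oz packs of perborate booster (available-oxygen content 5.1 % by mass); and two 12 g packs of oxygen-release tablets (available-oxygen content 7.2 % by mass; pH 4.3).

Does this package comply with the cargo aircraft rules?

Flash point 38.5 °C meets the Code DG6 criterion (Flammable Liquid), so the paint thinner is Code DG6.
The perborate booster has available-oxygen content 5.1 % by mass, which is ≥ 4 % by mass, so it is Code DG9 (Oxidizer).
Available-oxygen content 7.2 % by mass meets the Code DG9 criterion (Oxidizer), so the oxygen-release tablets are Code DG9.
Total Code DG9: (two 0.4 oz packs = 22.72 g) + (two 12 g packs = 24 g) = 46.72 g.
That is within the Code DG9 cargo aircraft limit of 50 g.
Code DG6 quantity: 5.3 L.
That exceeds the Code DG6 cargo aircraft limit of 5 L.
The segregation rule (Code DG9 with Code DG2) does not apply to Code DG9 with Code DG6.

No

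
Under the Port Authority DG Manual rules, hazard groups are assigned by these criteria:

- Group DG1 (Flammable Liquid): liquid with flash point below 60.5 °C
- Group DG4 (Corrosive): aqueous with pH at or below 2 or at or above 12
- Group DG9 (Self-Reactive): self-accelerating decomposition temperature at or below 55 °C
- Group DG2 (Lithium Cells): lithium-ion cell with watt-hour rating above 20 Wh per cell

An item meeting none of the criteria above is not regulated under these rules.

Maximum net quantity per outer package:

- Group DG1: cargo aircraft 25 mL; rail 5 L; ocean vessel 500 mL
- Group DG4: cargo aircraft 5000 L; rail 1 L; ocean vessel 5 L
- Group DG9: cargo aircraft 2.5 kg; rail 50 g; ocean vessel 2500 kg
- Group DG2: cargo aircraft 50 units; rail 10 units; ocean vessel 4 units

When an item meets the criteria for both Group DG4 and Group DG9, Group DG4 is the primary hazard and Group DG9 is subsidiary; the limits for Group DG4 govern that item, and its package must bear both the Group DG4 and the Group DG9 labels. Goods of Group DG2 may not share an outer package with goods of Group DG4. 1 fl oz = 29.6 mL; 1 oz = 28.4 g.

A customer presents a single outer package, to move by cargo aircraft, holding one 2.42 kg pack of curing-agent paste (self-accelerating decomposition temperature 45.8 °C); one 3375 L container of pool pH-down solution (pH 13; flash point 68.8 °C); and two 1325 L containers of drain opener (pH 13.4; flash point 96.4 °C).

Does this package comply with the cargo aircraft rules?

With self-accelerating decomposition temperature 45.8 °C (≤ 55 °C), the curing-agent paste falls in Group DG9.
Pool pH-down solution: pH 13 ≥ 12 → Group DG4 (Corrosive).
The drain opener has pH 13.4, which is ≥ 12, so it is Group DG4 (Corrosive).
Total Group DG4: 3375 L + (two 1325 L containers = 2650 L) = 6025 L.
6025 L exceeds the cargo aircraft limit of 5000 L for Group DG4.
Group DG9 quantity: 2.42 kg.
That is within the Group DG9 cargo aircraft limit of 2.5 kg.
The segregation rule (Group DG2 with Group DG4) does not apply to Group DG4 with Group DG9.

No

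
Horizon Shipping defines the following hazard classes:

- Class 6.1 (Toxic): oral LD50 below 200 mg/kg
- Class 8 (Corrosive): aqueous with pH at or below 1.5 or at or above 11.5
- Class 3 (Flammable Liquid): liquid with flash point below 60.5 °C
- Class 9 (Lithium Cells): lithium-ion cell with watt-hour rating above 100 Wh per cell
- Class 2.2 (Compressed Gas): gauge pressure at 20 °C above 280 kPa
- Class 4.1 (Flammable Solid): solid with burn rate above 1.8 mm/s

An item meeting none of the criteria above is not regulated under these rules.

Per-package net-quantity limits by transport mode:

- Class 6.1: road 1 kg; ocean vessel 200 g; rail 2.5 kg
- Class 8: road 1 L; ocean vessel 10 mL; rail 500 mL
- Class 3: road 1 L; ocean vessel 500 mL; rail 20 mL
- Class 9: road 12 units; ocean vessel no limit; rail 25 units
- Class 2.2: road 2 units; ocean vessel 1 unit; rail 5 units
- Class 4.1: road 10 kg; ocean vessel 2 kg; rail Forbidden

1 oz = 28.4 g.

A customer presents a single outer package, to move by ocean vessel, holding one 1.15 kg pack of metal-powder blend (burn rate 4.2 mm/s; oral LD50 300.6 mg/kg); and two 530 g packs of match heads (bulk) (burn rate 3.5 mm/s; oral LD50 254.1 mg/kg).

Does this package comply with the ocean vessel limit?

No

Burn rate 4.2 mm/s meets the Class 4.1 criterion (Flammable Solid), so the metal-powder blend is Class 4.1.
Burn rate 3.5 mm/s meets the Class 4.1 criterion (Flammable Solid), so the match heads (bulk) are Class 4.1.
Total Class 4.1: 1.15 kg + (two 530 g packs = 1.06 kg) = 2.21 kg.
That exceeds the Class 4.1 ocean vessel limit of 2 kg.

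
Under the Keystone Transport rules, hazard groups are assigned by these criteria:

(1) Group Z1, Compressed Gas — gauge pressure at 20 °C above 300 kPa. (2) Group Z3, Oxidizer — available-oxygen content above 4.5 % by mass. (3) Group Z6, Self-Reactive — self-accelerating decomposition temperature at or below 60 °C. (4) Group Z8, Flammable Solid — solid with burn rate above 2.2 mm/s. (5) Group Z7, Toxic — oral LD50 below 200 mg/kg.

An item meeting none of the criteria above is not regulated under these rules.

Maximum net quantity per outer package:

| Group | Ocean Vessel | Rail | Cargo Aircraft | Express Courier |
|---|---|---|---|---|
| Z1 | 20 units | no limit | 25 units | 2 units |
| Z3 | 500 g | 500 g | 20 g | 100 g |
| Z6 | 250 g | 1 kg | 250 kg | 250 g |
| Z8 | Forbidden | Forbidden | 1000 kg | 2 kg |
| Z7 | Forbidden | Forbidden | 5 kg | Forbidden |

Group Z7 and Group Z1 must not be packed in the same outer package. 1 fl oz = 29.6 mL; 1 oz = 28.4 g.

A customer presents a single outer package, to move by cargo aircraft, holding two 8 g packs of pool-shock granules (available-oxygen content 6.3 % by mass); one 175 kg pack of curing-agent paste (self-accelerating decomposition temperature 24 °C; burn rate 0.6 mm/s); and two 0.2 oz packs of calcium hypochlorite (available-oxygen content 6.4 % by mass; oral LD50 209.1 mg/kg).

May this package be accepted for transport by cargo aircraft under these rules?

Available-oxygen content 6.3 % by mass meets the Group Z3 criterion (Oxidizer), so the pool-shock granules are Group Z3.
The curing-agent paste has self-accelerating decomposition temperature 24 °C, which is ≤ 60 °C, so it is Group Z6 (Self-Reactive).
The calcium hypochlorite has available-oxygen content 6.4 % by mass, which is > 4.5 % by mass, so it is Group Z3 (Oxidizer).
Total Group Z3: (two 8 g packs = 16 g) + (two 0.2 oz packs = 11.36 g) = 27.36 g.
27.36 g > 20 g (cargo aircraft limit, Group Z3) — over the limit.
Group Z6 quantity: 175 kg.
175 kg is within the cargo aircraft limit of 250 kg for Group Z6.
The segregation rule (Group Z7 with Group Z1) does not apply to Group Z3 with Group Z6.

No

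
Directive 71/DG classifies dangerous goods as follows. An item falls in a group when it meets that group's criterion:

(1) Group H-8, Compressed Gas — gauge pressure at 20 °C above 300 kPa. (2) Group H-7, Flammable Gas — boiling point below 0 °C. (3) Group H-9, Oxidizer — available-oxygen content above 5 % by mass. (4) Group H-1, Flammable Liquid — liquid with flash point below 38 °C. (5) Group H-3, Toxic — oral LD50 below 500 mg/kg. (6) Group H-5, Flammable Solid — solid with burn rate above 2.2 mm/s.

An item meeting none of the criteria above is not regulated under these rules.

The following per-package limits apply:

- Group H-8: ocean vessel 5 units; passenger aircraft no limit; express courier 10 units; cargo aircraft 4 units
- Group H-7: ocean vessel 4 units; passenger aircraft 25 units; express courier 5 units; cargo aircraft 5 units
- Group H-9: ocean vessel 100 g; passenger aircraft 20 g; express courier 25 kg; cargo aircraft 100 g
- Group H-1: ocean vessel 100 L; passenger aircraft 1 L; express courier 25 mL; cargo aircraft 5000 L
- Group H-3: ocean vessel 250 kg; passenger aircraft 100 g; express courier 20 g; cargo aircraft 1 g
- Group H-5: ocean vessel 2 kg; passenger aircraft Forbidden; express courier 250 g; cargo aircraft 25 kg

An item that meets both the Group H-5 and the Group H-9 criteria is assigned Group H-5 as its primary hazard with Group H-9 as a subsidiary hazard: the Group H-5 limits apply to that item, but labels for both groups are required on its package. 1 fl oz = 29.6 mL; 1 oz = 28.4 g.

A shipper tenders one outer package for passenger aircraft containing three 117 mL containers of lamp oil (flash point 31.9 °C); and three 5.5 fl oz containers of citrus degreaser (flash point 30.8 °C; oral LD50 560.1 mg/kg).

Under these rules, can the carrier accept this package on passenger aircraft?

Yes

With flash point 31.9 °C (< 38 °C), the lamp oil falls in Group H-1.
The citrus degreaser has flash point 30.8 °C, which is < 38 °C, so it is Group H-1 (Flammable Liquid).
Group H-1 net quantity: (three 117 mL containers = 351 mL) + (three 5.5 fl oz containers = 488.4 mL) = 839.4 mL.
839.4 mL ≤ 1 L (passenger aircraft limit, Group H-1) — within limit.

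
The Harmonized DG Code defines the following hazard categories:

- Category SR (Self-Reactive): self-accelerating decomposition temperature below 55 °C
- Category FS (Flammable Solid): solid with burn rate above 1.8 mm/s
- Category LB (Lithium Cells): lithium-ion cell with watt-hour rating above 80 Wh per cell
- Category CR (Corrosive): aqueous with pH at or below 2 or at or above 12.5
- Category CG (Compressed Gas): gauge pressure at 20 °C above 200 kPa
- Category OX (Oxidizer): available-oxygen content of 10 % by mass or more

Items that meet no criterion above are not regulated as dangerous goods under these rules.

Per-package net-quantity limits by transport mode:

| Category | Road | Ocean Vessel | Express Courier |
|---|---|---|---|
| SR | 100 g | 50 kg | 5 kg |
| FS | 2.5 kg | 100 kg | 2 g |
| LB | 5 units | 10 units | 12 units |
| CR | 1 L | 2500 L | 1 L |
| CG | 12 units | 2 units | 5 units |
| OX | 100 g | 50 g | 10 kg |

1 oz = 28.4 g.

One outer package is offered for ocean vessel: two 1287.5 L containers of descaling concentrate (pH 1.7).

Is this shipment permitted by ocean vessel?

Descaling concentrate: pH 1.7 ≤ 2 → Category CR (Corrosive).
Category CR quantity: two 1287.5 L containers = 2575 L.
2575 L > 2500 L (ocean vessel limit, Category CR) — over the limit.

No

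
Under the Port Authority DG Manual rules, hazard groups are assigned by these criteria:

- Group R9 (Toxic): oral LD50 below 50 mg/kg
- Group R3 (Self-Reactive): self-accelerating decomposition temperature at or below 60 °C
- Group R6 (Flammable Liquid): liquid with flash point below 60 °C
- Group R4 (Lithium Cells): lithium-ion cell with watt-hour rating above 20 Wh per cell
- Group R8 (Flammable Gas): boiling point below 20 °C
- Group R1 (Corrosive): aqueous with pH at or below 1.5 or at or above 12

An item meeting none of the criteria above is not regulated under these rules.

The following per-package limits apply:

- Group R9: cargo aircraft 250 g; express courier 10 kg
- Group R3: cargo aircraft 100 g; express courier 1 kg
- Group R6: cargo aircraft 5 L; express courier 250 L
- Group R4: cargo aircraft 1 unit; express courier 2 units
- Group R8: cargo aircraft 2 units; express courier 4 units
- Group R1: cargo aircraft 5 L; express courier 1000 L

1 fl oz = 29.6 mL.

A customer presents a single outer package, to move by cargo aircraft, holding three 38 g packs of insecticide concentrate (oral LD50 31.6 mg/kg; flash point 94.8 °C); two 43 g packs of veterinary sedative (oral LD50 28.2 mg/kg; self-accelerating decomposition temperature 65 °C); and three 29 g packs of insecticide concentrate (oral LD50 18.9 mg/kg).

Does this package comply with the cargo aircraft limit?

Oral LD50 31.6 mg/kg meets the Group R9 criterion (Toxic), so the insecticide concentrate is Group R9.
The veterinary sedative has oral LD50 28.2 mg/kg, which is < 50 mg/kg, so it is Group R9 (Toxic).
Oral LD50 18.9 mg/kg meets the Group R9 criterion (Toxic), so the insecticide concentrate is Group R9.
Total Group R9: (three 38 g packs = 114 g) + (two 43 g packs = 86 g) + (three 29 g packs = 87 g) = 287 g.
287 g > 250 g (cargo aircraft limit, Group R9) — over the limit.

No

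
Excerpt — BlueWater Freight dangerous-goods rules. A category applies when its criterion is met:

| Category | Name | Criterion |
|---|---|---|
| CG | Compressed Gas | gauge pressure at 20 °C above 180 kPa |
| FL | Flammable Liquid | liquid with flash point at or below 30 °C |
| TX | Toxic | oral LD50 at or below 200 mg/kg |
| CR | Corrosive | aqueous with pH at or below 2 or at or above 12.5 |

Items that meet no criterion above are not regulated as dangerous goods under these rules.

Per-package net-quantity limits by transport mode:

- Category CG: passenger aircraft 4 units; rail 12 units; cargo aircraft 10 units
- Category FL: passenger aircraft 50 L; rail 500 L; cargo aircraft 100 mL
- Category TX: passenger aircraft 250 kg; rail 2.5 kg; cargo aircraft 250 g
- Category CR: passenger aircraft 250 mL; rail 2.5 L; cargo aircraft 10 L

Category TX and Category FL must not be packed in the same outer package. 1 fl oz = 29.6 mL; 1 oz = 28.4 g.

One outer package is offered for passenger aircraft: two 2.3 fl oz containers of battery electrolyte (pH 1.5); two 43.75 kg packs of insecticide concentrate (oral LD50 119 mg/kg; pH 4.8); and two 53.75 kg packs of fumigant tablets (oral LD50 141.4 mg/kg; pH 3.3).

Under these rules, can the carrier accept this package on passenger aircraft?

With pH 1.5 (≤ 2), the battery electrolyte falls in Category CR.
The insecticide concentrate has oral LD50 119 mg/kg, which is ≤ 200 mg/kg, so it is Category TX (Toxic).
The fumigant tablets have oral LD50 141.4 mg/kg, which is ≤ 200 mg/kg, so they are Category TX (Toxic).
Total Category TX: (two 43.75 kg packs = 87.5 kg) + (two 53.75 kg packs = 107.5 kg) = 195 kg.
195 kg ≤ 250 kg (passenger aircraft limit, Category TX) — within limit.
Category CR quantity: two 2.3 fl oz containers = 136.16 mL.
136.16 mL ≤ 250 mL (passenger aircraft limit, Category CR) — within limit.
The segregation rule (Category TX with Category FL) does not apply to Category TX with Category CR.
Every hazard category is within its passenger aircraft limit and no segregation rule is violated.

Yes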